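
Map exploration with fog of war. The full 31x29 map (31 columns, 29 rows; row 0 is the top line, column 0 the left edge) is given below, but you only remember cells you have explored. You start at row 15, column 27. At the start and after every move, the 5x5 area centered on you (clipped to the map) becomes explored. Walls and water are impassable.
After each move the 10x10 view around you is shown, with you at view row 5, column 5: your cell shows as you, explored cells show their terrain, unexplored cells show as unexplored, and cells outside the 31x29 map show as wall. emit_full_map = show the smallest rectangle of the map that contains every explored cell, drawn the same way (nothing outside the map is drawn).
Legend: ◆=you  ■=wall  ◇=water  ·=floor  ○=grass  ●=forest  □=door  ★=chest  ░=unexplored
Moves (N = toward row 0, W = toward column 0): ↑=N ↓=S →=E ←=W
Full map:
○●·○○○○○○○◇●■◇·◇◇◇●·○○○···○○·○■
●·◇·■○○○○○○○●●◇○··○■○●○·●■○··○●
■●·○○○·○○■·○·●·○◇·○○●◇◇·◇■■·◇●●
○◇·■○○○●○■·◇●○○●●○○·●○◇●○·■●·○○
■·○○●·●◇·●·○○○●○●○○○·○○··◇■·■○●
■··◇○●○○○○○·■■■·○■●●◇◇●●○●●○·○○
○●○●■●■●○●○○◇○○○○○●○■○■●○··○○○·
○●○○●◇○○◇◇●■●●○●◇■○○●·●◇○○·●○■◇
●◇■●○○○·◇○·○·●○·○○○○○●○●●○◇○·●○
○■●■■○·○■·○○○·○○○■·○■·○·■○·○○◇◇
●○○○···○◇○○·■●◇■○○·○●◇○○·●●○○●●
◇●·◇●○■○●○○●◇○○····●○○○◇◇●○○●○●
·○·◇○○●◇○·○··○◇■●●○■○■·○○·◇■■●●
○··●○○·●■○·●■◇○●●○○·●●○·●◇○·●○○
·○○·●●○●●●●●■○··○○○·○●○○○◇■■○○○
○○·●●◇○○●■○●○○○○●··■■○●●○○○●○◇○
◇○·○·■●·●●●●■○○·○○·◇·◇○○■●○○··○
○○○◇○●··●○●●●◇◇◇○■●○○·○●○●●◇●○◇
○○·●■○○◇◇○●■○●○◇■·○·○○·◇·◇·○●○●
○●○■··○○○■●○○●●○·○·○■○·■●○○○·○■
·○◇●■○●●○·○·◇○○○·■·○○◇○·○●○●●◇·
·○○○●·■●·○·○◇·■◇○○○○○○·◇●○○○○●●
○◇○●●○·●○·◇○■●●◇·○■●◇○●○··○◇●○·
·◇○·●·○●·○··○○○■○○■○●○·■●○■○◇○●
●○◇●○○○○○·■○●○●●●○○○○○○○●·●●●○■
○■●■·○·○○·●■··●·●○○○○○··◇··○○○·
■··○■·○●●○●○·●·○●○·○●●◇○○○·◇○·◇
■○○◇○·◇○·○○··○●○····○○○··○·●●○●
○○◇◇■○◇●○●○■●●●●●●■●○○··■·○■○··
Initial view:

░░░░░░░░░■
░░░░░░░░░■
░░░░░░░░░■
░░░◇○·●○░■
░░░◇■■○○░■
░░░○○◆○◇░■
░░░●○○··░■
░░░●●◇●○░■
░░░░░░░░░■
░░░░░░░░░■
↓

░░░░░░░░░■
░░░░░░░░░■
░░░◇○·●○░■
░░░◇■■○○░■
░░░○○●○◇░■
░░░●○◆··░■
░░░●●◇●○░■
░░░◇·○●○░■
░░░░░░░░░■
░░░░░░░░░■

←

░░░░░░░░░░
░░░░░░░░░░
░░░░◇○·●○░
░░░○◇■■○○░
░░░○○○●○◇░
░░░■●◆○··░
░░░○●●◇●○░
░░░·◇·○●○░
░░░░░░░░░░
░░░░░░░░░░

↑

░░░░░░░░░░
░░░░░░░░░░
░░░░░░░░░░
░░░●◇○·●○░
░░░○◇■■○○░
░░░○○◆●○◇░
░░░■●○○··░
░░░○●●◇●○░
░░░·◇·○●○░
░░░░░░░░░░

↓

░░░░░░░░░░
░░░░░░░░░░
░░░●◇○·●○░
░░░○◇■■○○░
░░░○○○●○◇░
░░░■●◆○··░
░░░○●●◇●○░
░░░·◇·○●○░
░░░░░░░░░░
░░░░░░░░░░

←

░░░░░░░░░░
░░░░░░░░░░
░░░░●◇○·●○
░░░○○◇■■○○
░░░●○○○●○◇
░░░○■◆○○··
░░░●○●●◇●○
░░░◇·◇·○●○
░░░░░░░░░░
░░░░░░░░░░

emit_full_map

░●◇○·●○
○○◇■■○○
●○○○●○◇
○■◆○○··
●○●●◇●○
◇·◇·○●○

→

░░░░░░░░░░
░░░░░░░░░░
░░░●◇○·●○░
░░○○◇■■○○░
░░●○○○●○◇░
░░○■●◆○··░
░░●○●●◇●○░
░░◇·◇·○●○░
░░░░░░░░░░
░░░░░░░░░░

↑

░░░░░░░░░░
░░░░░░░░░░
░░░░░░░░░░
░░░●◇○·●○░
░░○○◇■■○○░
░░●○○◆●○◇░
░░○■●○○··░
░░●○●●◇●○░
░░◇·◇·○●○░
░░░░░░░░░░

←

░░░░░░░░░░
░░░░░░░░░░
░░░░░░░░░░
░░░·●◇○·●○
░░░○○◇■■○○
░░░●○◆○●○◇
░░░○■●○○··
░░░●○●●◇●○
░░░◇·◇·○●○
░░░░░░░░░░

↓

░░░░░░░░░░
░░░░░░░░░░
░░░·●◇○·●○
░░░○○◇■■○○
░░░●○○○●○◇
░░░○■◆○○··
░░░●○●●◇●○
░░░◇·◇·○●○
░░░░░░░░░░
░░░░░░░░░░

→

░░░░░░░░░░
░░░░░░░░░░
░░·●◇○·●○░
░░○○◇■■○○░
░░●○○○●○◇░
░░○■●◆○··░
░░●○●●◇●○░
░░◇·◇·○●○░
░░░░░░░░░░
░░░░░░░░░░

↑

░░░░░░░░░░
░░░░░░░░░░
░░░░░░░░░░
░░·●◇○·●○░
░░○○◇■■○○░
░░●○○◆●○◇░
░░○■●○○··░
░░●○●●◇●○░
░░◇·◇·○●○░
░░░░░░░░░░

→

░░░░░░░░░■
░░░░░░░░░■
░░░░░░░░░■
░·●◇○·●○░■
░○○◇■■○○░■
░●○○○◆○◇░■
░○■●○○··░■
░●○●●◇●○░■
░◇·◇·○●○░■
░░░░░░░░░■

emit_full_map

·●◇○·●○
○○◇■■○○
●○○○◆○◇
○■●○○··
●○●●◇●○
◇·◇·○●○

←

░░░░░░░░░░
░░░░░░░░░░
░░░░░░░░░░
░░·●◇○·●○░
░░○○◇■■○○░
░░●○○◆●○◇░
░░○■●○○··░
░░●○●●◇●○░
░░◇·◇·○●○░
░░░░░░░░░░

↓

░░░░░░░░░░
░░░░░░░░░░
░░·●◇○·●○░
░░○○◇■■○○░
░░●○○○●○◇░
░░○■●◆○··░
░░●○●●◇●○░
░░◇·◇·○●○░
░░░░░░░░░░
░░░░░░░░░░

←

░░░░░░░░░░
░░░░░░░░░░
░░░·●◇○·●○
░░░○○◇■■○○
░░░●○○○●○◇
░░░○■◆○○··
░░░●○●●◇●○
░░░◇·◇·○●○
░░░░░░░░░░
░░░░░░░░░░

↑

░░░░░░░░░░
░░░░░░░░░░
░░░░░░░░░░
░░░·●◇○·●○
░░░○○◇■■○○
░░░●○◆○●○◇
░░░○■●○○··
░░░●○●●◇●○
░░░◇·◇·○●○
░░░░░░░░░░

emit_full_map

·●◇○·●○
○○◇■■○○
●○◆○●○◇
○■●○○··
●○●●◇●○
◇·◇·○●○


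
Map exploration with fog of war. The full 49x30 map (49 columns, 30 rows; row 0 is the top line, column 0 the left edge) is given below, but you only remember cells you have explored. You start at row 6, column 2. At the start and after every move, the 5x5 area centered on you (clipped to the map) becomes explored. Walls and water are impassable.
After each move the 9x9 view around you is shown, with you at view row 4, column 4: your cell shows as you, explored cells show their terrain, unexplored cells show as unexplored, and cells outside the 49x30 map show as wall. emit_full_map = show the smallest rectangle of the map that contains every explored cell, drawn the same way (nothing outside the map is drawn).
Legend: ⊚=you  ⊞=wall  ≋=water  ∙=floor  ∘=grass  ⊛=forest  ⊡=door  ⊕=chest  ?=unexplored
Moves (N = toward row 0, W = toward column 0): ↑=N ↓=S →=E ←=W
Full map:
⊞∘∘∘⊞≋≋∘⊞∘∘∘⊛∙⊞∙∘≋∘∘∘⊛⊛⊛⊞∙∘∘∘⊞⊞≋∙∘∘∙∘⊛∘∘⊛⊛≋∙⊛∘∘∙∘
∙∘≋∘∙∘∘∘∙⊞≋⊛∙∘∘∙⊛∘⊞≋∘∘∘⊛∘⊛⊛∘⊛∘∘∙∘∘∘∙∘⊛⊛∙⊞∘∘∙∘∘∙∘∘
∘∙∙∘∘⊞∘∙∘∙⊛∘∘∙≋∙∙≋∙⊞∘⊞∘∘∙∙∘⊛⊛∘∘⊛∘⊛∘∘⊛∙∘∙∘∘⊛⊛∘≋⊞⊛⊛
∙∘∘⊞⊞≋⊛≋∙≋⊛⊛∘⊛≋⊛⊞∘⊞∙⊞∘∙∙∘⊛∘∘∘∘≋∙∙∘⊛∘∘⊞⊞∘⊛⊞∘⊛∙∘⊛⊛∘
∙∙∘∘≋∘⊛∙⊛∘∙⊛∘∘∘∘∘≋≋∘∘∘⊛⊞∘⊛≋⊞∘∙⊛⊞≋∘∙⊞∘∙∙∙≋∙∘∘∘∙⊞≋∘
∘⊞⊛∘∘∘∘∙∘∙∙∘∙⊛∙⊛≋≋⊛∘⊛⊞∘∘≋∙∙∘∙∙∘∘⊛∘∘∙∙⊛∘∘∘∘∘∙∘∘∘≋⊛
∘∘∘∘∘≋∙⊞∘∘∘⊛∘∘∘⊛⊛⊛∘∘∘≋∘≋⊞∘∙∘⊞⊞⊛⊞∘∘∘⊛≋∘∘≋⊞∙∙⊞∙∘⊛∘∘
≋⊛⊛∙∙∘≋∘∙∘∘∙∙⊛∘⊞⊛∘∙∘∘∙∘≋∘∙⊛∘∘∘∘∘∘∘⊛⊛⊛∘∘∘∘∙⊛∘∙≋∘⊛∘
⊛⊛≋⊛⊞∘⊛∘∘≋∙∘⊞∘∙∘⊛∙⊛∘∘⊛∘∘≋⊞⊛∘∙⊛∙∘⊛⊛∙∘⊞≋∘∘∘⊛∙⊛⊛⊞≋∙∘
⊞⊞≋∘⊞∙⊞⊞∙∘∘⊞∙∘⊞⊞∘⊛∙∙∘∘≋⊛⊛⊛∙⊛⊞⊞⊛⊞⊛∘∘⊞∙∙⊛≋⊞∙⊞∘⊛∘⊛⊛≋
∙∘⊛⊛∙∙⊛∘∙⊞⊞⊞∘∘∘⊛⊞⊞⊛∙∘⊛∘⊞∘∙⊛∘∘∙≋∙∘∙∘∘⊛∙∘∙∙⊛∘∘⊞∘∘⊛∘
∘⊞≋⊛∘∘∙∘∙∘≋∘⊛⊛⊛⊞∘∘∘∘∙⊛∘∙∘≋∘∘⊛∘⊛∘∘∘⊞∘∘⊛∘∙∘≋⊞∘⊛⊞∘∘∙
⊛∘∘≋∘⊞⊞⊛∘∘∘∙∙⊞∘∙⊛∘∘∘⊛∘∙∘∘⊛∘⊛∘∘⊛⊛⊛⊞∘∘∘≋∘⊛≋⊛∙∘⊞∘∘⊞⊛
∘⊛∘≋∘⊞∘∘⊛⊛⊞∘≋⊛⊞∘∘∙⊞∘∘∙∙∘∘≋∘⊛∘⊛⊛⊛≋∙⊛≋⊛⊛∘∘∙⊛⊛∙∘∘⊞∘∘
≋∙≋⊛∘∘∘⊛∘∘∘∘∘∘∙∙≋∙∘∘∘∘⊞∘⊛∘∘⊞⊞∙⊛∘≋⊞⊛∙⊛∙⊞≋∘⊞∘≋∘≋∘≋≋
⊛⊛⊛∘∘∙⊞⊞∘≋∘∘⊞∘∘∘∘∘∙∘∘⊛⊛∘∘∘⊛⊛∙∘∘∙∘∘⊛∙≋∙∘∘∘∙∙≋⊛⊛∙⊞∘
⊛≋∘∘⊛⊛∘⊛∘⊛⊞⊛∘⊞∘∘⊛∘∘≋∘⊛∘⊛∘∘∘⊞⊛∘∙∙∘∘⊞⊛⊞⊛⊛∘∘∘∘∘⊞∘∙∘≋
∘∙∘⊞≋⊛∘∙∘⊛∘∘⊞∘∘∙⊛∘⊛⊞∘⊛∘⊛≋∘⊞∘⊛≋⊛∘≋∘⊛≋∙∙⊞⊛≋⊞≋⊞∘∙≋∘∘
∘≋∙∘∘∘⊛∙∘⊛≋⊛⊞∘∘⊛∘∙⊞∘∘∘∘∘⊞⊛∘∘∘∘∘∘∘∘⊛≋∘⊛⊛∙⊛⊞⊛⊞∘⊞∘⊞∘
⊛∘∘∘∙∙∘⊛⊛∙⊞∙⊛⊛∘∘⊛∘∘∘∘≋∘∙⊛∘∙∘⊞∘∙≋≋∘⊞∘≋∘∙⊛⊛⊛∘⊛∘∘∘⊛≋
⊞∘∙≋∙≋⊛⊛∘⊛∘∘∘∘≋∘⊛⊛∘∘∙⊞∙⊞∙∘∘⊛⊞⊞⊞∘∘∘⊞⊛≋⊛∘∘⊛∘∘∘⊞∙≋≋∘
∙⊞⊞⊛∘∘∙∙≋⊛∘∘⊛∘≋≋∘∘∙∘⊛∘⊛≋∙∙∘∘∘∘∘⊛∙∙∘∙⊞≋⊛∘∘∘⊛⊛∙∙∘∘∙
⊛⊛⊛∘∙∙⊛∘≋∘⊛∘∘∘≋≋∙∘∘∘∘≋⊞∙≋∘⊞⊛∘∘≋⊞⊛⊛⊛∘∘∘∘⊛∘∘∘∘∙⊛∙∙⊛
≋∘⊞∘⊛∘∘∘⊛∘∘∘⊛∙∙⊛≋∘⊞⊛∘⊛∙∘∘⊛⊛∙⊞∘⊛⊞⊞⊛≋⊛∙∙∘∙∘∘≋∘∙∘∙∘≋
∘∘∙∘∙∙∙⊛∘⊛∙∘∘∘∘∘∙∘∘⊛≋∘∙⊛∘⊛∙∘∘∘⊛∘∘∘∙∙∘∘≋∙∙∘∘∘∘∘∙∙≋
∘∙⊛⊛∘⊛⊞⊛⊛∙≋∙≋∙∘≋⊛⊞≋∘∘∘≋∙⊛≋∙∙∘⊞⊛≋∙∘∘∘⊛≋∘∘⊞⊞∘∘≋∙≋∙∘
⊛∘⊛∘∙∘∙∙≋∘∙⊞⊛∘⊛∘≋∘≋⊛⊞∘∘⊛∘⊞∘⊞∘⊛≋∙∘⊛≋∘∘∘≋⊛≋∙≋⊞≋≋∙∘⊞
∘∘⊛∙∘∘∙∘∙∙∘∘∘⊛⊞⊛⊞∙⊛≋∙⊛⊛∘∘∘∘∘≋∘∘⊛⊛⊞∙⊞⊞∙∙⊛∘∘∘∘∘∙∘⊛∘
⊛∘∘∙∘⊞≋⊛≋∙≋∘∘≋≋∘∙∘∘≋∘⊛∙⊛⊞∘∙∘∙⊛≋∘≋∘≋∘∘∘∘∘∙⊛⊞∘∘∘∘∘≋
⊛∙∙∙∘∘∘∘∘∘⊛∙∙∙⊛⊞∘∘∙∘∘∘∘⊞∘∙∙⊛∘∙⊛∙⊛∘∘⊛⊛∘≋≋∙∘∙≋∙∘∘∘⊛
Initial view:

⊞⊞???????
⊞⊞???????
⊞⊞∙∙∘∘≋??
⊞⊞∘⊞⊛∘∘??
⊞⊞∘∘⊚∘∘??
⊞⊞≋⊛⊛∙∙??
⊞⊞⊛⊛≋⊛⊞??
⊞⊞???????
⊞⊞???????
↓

⊞⊞???????
⊞⊞∙∙∘∘≋??
⊞⊞∘⊞⊛∘∘??
⊞⊞∘∘∘∘∘??
⊞⊞≋⊛⊚∙∙??
⊞⊞⊛⊛≋⊛⊞??
⊞⊞⊞⊞≋∘⊞??
⊞⊞???????
⊞⊞???????

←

⊞⊞⊞??????
⊞⊞⊞∙∙∘∘≋?
⊞⊞⊞∘⊞⊛∘∘?
⊞⊞⊞∘∘∘∘∘?
⊞⊞⊞≋⊚⊛∙∙?
⊞⊞⊞⊛⊛≋⊛⊞?
⊞⊞⊞⊞⊞≋∘⊞?
⊞⊞⊞??????
⊞⊞⊞??????

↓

⊞⊞⊞∙∙∘∘≋?
⊞⊞⊞∘⊞⊛∘∘?
⊞⊞⊞∘∘∘∘∘?
⊞⊞⊞≋⊛⊛∙∙?
⊞⊞⊞⊛⊚≋⊛⊞?
⊞⊞⊞⊞⊞≋∘⊞?
⊞⊞⊞∙∘⊛⊛??
⊞⊞⊞??????
⊞⊞⊞??????

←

⊞⊞⊞⊞∙∙∘∘≋
⊞⊞⊞⊞∘⊞⊛∘∘
⊞⊞⊞⊞∘∘∘∘∘
⊞⊞⊞⊞≋⊛⊛∙∙
⊞⊞⊞⊞⊚⊛≋⊛⊞
⊞⊞⊞⊞⊞⊞≋∘⊞
⊞⊞⊞⊞∙∘⊛⊛?
⊞⊞⊞⊞?????
⊞⊞⊞⊞?????

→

⊞⊞⊞∙∙∘∘≋?
⊞⊞⊞∘⊞⊛∘∘?
⊞⊞⊞∘∘∘∘∘?
⊞⊞⊞≋⊛⊛∙∙?
⊞⊞⊞⊛⊚≋⊛⊞?
⊞⊞⊞⊞⊞≋∘⊞?
⊞⊞⊞∙∘⊛⊛??
⊞⊞⊞??????
⊞⊞⊞??????

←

⊞⊞⊞⊞∙∙∘∘≋
⊞⊞⊞⊞∘⊞⊛∘∘
⊞⊞⊞⊞∘∘∘∘∘
⊞⊞⊞⊞≋⊛⊛∙∙
⊞⊞⊞⊞⊚⊛≋⊛⊞
⊞⊞⊞⊞⊞⊞≋∘⊞
⊞⊞⊞⊞∙∘⊛⊛?
⊞⊞⊞⊞?????
⊞⊞⊞⊞?????


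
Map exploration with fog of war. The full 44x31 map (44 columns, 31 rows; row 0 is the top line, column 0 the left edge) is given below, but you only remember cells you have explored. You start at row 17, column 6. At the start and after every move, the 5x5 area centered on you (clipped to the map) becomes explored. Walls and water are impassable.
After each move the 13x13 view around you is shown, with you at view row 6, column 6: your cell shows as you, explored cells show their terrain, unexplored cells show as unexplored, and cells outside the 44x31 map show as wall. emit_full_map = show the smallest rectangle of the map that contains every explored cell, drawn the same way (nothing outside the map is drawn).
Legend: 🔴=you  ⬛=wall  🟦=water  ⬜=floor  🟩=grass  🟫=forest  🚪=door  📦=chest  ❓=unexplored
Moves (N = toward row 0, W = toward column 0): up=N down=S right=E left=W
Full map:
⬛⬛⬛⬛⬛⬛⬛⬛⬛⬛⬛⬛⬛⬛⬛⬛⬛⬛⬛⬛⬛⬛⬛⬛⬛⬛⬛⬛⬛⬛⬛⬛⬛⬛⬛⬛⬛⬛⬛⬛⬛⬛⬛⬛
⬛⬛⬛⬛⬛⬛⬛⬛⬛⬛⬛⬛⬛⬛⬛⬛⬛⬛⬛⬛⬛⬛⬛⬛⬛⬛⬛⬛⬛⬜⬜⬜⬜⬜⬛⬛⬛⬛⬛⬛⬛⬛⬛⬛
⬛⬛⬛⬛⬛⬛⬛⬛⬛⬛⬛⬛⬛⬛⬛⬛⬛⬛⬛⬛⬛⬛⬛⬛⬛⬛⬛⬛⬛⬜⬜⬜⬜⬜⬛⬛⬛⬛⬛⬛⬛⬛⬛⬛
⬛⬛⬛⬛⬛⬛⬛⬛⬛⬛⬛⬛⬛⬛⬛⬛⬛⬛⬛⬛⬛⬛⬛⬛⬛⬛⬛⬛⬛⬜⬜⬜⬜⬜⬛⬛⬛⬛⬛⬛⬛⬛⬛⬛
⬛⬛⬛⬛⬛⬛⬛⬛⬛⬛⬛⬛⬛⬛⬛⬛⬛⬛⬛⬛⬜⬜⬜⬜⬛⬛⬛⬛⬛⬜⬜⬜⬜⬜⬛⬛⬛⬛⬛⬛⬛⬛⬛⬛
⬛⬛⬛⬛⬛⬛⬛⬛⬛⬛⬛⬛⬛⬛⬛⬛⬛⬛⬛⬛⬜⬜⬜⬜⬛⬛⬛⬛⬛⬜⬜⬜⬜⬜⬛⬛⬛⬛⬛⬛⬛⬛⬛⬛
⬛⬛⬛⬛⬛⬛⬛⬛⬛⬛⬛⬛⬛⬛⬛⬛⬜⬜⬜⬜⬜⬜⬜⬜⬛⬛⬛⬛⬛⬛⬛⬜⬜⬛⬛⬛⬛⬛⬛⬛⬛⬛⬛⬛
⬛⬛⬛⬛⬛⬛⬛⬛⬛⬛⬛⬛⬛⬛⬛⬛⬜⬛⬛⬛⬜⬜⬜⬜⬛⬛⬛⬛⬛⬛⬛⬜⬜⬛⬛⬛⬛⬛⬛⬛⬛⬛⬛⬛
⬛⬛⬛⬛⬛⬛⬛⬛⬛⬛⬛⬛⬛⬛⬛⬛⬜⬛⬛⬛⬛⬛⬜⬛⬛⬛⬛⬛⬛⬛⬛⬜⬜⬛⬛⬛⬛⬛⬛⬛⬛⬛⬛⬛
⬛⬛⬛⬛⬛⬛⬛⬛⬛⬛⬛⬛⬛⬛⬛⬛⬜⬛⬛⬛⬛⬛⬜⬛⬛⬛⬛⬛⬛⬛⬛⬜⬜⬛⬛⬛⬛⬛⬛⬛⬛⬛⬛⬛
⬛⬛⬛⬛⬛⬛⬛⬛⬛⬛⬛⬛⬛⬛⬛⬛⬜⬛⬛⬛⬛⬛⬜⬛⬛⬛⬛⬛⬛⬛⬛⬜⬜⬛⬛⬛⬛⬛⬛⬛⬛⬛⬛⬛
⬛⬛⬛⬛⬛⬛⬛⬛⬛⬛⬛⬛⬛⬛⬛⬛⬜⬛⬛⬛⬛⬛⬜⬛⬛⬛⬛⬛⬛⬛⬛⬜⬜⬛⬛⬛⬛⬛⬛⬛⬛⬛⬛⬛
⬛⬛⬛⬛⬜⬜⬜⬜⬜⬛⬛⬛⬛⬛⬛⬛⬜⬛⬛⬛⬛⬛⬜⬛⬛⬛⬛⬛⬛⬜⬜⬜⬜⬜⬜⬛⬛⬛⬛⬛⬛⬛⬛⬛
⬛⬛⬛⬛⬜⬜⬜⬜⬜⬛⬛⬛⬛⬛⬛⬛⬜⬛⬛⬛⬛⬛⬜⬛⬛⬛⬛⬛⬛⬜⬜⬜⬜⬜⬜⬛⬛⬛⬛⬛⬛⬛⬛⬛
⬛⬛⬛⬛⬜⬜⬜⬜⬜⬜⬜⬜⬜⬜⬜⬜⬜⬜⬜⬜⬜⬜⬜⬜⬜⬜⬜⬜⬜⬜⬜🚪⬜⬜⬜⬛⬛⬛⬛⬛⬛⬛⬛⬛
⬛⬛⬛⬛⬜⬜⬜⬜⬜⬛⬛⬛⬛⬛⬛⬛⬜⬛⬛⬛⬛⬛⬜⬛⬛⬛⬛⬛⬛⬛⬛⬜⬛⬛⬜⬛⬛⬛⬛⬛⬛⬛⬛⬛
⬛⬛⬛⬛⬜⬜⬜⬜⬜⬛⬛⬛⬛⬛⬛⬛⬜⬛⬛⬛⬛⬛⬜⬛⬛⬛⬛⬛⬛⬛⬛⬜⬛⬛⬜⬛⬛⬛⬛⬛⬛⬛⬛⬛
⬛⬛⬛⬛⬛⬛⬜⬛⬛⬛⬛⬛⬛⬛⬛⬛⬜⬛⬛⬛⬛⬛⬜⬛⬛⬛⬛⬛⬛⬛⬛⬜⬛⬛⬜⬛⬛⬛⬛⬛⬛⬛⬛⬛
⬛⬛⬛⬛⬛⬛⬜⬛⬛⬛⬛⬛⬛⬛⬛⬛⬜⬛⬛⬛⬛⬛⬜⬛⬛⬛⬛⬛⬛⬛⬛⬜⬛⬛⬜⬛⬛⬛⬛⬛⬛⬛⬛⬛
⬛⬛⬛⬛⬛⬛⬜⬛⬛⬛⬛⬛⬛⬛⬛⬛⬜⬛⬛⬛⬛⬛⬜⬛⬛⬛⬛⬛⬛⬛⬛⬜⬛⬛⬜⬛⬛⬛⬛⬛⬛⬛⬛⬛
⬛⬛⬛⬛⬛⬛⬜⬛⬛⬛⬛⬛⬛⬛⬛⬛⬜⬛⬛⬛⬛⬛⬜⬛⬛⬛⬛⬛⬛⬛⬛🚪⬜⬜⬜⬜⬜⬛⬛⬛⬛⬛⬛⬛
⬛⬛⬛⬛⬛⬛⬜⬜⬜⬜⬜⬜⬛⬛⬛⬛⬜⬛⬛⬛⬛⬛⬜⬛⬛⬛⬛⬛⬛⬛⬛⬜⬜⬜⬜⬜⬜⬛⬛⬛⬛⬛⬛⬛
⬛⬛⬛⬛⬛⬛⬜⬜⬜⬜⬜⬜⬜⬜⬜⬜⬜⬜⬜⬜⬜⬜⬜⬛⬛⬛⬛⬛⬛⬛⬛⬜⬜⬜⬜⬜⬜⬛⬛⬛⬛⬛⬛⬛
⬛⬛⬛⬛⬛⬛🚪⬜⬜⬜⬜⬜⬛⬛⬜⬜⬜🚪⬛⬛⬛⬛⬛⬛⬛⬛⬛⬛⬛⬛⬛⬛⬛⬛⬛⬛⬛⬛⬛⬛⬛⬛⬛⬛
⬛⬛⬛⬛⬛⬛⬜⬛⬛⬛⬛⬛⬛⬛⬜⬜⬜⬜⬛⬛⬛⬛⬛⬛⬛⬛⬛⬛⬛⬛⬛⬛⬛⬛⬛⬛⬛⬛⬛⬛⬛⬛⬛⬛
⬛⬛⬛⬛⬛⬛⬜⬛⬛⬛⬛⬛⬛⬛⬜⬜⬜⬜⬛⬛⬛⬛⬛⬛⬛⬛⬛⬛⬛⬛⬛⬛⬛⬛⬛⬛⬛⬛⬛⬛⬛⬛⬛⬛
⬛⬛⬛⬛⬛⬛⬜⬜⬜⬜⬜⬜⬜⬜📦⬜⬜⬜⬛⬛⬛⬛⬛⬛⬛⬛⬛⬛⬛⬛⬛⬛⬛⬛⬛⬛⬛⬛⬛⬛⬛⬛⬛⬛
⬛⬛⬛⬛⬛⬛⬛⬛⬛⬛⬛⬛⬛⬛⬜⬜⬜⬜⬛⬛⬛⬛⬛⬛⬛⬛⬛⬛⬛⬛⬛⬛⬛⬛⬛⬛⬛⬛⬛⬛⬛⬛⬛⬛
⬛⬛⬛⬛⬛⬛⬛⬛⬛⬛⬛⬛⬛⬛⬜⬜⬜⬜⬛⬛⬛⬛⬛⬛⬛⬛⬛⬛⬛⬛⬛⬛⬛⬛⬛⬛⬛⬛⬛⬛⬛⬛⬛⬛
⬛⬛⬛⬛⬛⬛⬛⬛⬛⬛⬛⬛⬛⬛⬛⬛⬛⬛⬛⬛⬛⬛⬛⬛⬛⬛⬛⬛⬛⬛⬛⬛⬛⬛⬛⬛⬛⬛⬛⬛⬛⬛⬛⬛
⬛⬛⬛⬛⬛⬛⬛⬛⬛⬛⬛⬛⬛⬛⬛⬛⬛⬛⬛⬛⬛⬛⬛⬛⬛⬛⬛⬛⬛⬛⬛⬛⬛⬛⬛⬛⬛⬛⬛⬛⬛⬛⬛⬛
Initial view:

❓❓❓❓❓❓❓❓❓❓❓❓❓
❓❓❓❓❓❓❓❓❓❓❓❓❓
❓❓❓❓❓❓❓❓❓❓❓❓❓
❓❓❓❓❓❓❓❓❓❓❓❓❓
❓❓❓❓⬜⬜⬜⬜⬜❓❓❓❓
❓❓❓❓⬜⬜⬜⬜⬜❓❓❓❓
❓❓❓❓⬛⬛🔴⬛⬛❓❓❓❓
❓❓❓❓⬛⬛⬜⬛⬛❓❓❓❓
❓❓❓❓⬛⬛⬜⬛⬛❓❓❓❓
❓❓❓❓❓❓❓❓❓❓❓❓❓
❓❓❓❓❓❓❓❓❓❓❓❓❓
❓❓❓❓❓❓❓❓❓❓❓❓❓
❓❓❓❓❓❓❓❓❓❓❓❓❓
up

❓❓❓❓❓❓❓❓❓❓❓❓❓
❓❓❓❓❓❓❓❓❓❓❓❓❓
❓❓❓❓❓❓❓❓❓❓❓❓❓
❓❓❓❓❓❓❓❓❓❓❓❓❓
❓❓❓❓⬜⬜⬜⬜⬜❓❓❓❓
❓❓❓❓⬜⬜⬜⬜⬜❓❓❓❓
❓❓❓❓⬜⬜🔴⬜⬜❓❓❓❓
❓❓❓❓⬛⬛⬜⬛⬛❓❓❓❓
❓❓❓❓⬛⬛⬜⬛⬛❓❓❓❓
❓❓❓❓⬛⬛⬜⬛⬛❓❓❓❓
❓❓❓❓❓❓❓❓❓❓❓❓❓
❓❓❓❓❓❓❓❓❓❓❓❓❓
❓❓❓❓❓❓❓❓❓❓❓❓❓

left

⬛❓❓❓❓❓❓❓❓❓❓❓❓
⬛❓❓❓❓❓❓❓❓❓❓❓❓
⬛❓❓❓❓❓❓❓❓❓❓❓❓
⬛❓❓❓❓❓❓❓❓❓❓❓❓
⬛❓❓❓⬛⬜⬜⬜⬜⬜❓❓❓
⬛❓❓❓⬛⬜⬜⬜⬜⬜❓❓❓
⬛❓❓❓⬛⬜🔴⬜⬜⬜❓❓❓
⬛❓❓❓⬛⬛⬛⬜⬛⬛❓❓❓
⬛❓❓❓⬛⬛⬛⬜⬛⬛❓❓❓
⬛❓❓❓❓⬛⬛⬜⬛⬛❓❓❓
⬛❓❓❓❓❓❓❓❓❓❓❓❓
⬛❓❓❓❓❓❓❓❓❓❓❓❓
⬛❓❓❓❓❓❓❓❓❓❓❓❓

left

⬛⬛❓❓❓❓❓❓❓❓❓❓❓
⬛⬛❓❓❓❓❓❓❓❓❓❓❓
⬛⬛❓❓❓❓❓❓❓❓❓❓❓
⬛⬛❓❓❓❓❓❓❓❓❓❓❓
⬛⬛❓❓⬛⬛⬜⬜⬜⬜⬜❓❓
⬛⬛❓❓⬛⬛⬜⬜⬜⬜⬜❓❓
⬛⬛❓❓⬛⬛🔴⬜⬜⬜⬜❓❓
⬛⬛❓❓⬛⬛⬛⬛⬜⬛⬛❓❓
⬛⬛❓❓⬛⬛⬛⬛⬜⬛⬛❓❓
⬛⬛❓❓❓❓⬛⬛⬜⬛⬛❓❓
⬛⬛❓❓❓❓❓❓❓❓❓❓❓
⬛⬛❓❓❓❓❓❓❓❓❓❓❓
⬛⬛❓❓❓❓❓❓❓❓❓❓❓

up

⬛⬛❓❓❓❓❓❓❓❓❓❓❓
⬛⬛❓❓❓❓❓❓❓❓❓❓❓
⬛⬛❓❓❓❓❓❓❓❓❓❓❓
⬛⬛❓❓❓❓❓❓❓❓❓❓❓
⬛⬛❓❓⬛⬛⬜⬜⬜❓❓❓❓
⬛⬛❓❓⬛⬛⬜⬜⬜⬜⬜❓❓
⬛⬛❓❓⬛⬛🔴⬜⬜⬜⬜❓❓
⬛⬛❓❓⬛⬛⬜⬜⬜⬜⬜❓❓
⬛⬛❓❓⬛⬛⬛⬛⬜⬛⬛❓❓
⬛⬛❓❓⬛⬛⬛⬛⬜⬛⬛❓❓
⬛⬛❓❓❓❓⬛⬛⬜⬛⬛❓❓
⬛⬛❓❓❓❓❓❓❓❓❓❓❓
⬛⬛❓❓❓❓❓❓❓❓❓❓❓

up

⬛⬛❓❓❓❓❓❓❓❓❓❓❓
⬛⬛❓❓❓❓❓❓❓❓❓❓❓
⬛⬛❓❓❓❓❓❓❓❓❓❓❓
⬛⬛❓❓❓❓❓❓❓❓❓❓❓
⬛⬛❓❓⬛⬛⬜⬜⬜❓❓❓❓
⬛⬛❓❓⬛⬛⬜⬜⬜❓❓❓❓
⬛⬛❓❓⬛⬛🔴⬜⬜⬜⬜❓❓
⬛⬛❓❓⬛⬛⬜⬜⬜⬜⬜❓❓
⬛⬛❓❓⬛⬛⬜⬜⬜⬜⬜❓❓
⬛⬛❓❓⬛⬛⬛⬛⬜⬛⬛❓❓
⬛⬛❓❓⬛⬛⬛⬛⬜⬛⬛❓❓
⬛⬛❓❓❓❓⬛⬛⬜⬛⬛❓❓
⬛⬛❓❓❓❓❓❓❓❓❓❓❓

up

⬛⬛❓❓❓❓❓❓❓❓❓❓❓
⬛⬛❓❓❓❓❓❓❓❓❓❓❓
⬛⬛❓❓❓❓❓❓❓❓❓❓❓
⬛⬛❓❓❓❓❓❓❓❓❓❓❓
⬛⬛❓❓⬛⬛⬛⬛⬛❓❓❓❓
⬛⬛❓❓⬛⬛⬜⬜⬜❓❓❓❓
⬛⬛❓❓⬛⬛🔴⬜⬜❓❓❓❓
⬛⬛❓❓⬛⬛⬜⬜⬜⬜⬜❓❓
⬛⬛❓❓⬛⬛⬜⬜⬜⬜⬜❓❓
⬛⬛❓❓⬛⬛⬜⬜⬜⬜⬜❓❓
⬛⬛❓❓⬛⬛⬛⬛⬜⬛⬛❓❓
⬛⬛❓❓⬛⬛⬛⬛⬜⬛⬛❓❓
⬛⬛❓❓❓❓⬛⬛⬜⬛⬛❓❓

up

⬛⬛❓❓❓❓❓❓❓❓❓❓❓
⬛⬛❓❓❓❓❓❓❓❓❓❓❓
⬛⬛❓❓❓❓❓❓❓❓❓❓❓
⬛⬛❓❓❓❓❓❓❓❓❓❓❓
⬛⬛❓❓⬛⬛⬛⬛⬛❓❓❓❓
⬛⬛❓❓⬛⬛⬛⬛⬛❓❓❓❓
⬛⬛❓❓⬛⬛🔴⬜⬜❓❓❓❓
⬛⬛❓❓⬛⬛⬜⬜⬜❓❓❓❓
⬛⬛❓❓⬛⬛⬜⬜⬜⬜⬜❓❓
⬛⬛❓❓⬛⬛⬜⬜⬜⬜⬜❓❓
⬛⬛❓❓⬛⬛⬜⬜⬜⬜⬜❓❓
⬛⬛❓❓⬛⬛⬛⬛⬜⬛⬛❓❓
⬛⬛❓❓⬛⬛⬛⬛⬜⬛⬛❓❓

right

⬛❓❓❓❓❓❓❓❓❓❓❓❓
⬛❓❓❓❓❓❓❓❓❓❓❓❓
⬛❓❓❓❓❓❓❓❓❓❓❓❓
⬛❓❓❓❓❓❓❓❓❓❓❓❓
⬛❓❓⬛⬛⬛⬛⬛⬛❓❓❓❓
⬛❓❓⬛⬛⬛⬛⬛⬛❓❓❓❓
⬛❓❓⬛⬛⬜🔴⬜⬜❓❓❓❓
⬛❓❓⬛⬛⬜⬜⬜⬜❓❓❓❓
⬛❓❓⬛⬛⬜⬜⬜⬜⬜❓❓❓
⬛❓❓⬛⬛⬜⬜⬜⬜⬜❓❓❓
⬛❓❓⬛⬛⬜⬜⬜⬜⬜❓❓❓
⬛❓❓⬛⬛⬛⬛⬜⬛⬛❓❓❓
⬛❓❓⬛⬛⬛⬛⬜⬛⬛❓❓❓

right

❓❓❓❓❓❓❓❓❓❓❓❓❓
❓❓❓❓❓❓❓❓❓❓❓❓❓
❓❓❓❓❓❓❓❓❓❓❓❓❓
❓❓❓❓❓❓❓❓❓❓❓❓❓
❓❓⬛⬛⬛⬛⬛⬛⬛❓❓❓❓
❓❓⬛⬛⬛⬛⬛⬛⬛❓❓❓❓
❓❓⬛⬛⬜⬜🔴⬜⬜❓❓❓❓
❓❓⬛⬛⬜⬜⬜⬜⬜❓❓❓❓
❓❓⬛⬛⬜⬜⬜⬜⬜❓❓❓❓
❓❓⬛⬛⬜⬜⬜⬜⬜❓❓❓❓
❓❓⬛⬛⬜⬜⬜⬜⬜❓❓❓❓
❓❓⬛⬛⬛⬛⬜⬛⬛❓❓❓❓
❓❓⬛⬛⬛⬛⬜⬛⬛❓❓❓❓

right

❓❓❓❓❓❓❓❓❓❓❓❓❓
❓❓❓❓❓❓❓❓❓❓❓❓❓
❓❓❓❓❓❓❓❓❓❓❓❓❓
❓❓❓❓❓❓❓❓❓❓❓❓❓
❓⬛⬛⬛⬛⬛⬛⬛⬛❓❓❓❓
❓⬛⬛⬛⬛⬛⬛⬛⬛❓❓❓❓
❓⬛⬛⬜⬜⬜🔴⬜⬛❓❓❓❓
❓⬛⬛⬜⬜⬜⬜⬜⬛❓❓❓❓
❓⬛⬛⬜⬜⬜⬜⬜⬜❓❓❓❓
❓⬛⬛⬜⬜⬜⬜⬜❓❓❓❓❓
❓⬛⬛⬜⬜⬜⬜⬜❓❓❓❓❓
❓⬛⬛⬛⬛⬜⬛⬛❓❓❓❓❓
❓⬛⬛⬛⬛⬜⬛⬛❓❓❓❓❓

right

❓❓❓❓❓❓❓❓❓❓❓❓❓
❓❓❓❓❓❓❓❓❓❓❓❓❓
❓❓❓❓❓❓❓❓❓❓❓❓❓
❓❓❓❓❓❓❓❓❓❓❓❓❓
⬛⬛⬛⬛⬛⬛⬛⬛⬛❓❓❓❓
⬛⬛⬛⬛⬛⬛⬛⬛⬛❓❓❓❓
⬛⬛⬜⬜⬜⬜🔴⬛⬛❓❓❓❓
⬛⬛⬜⬜⬜⬜⬜⬛⬛❓❓❓❓
⬛⬛⬜⬜⬜⬜⬜⬜⬜❓❓❓❓
⬛⬛⬜⬜⬜⬜⬜❓❓❓❓❓❓
⬛⬛⬜⬜⬜⬜⬜❓❓❓❓❓❓
⬛⬛⬛⬛⬜⬛⬛❓❓❓❓❓❓
⬛⬛⬛⬛⬜⬛⬛❓❓❓❓❓❓

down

❓❓❓❓❓❓❓❓❓❓❓❓❓
❓❓❓❓❓❓❓❓❓❓❓❓❓
❓❓❓❓❓❓❓❓❓❓❓❓❓
⬛⬛⬛⬛⬛⬛⬛⬛⬛❓❓❓❓
⬛⬛⬛⬛⬛⬛⬛⬛⬛❓❓❓❓
⬛⬛⬜⬜⬜⬜⬜⬛⬛❓❓❓❓
⬛⬛⬜⬜⬜⬜🔴⬛⬛❓❓❓❓
⬛⬛⬜⬜⬜⬜⬜⬜⬜❓❓❓❓
⬛⬛⬜⬜⬜⬜⬜⬛⬛❓❓❓❓
⬛⬛⬜⬜⬜⬜⬜❓❓❓❓❓❓
⬛⬛⬛⬛⬜⬛⬛❓❓❓❓❓❓
⬛⬛⬛⬛⬜⬛⬛❓❓❓❓❓❓
❓❓⬛⬛⬜⬛⬛❓❓❓❓❓❓

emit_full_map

⬛⬛⬛⬛⬛⬛⬛⬛⬛
⬛⬛⬛⬛⬛⬛⬛⬛⬛
⬛⬛⬜⬜⬜⬜⬜⬛⬛
⬛⬛⬜⬜⬜⬜🔴⬛⬛
⬛⬛⬜⬜⬜⬜⬜⬜⬜
⬛⬛⬜⬜⬜⬜⬜⬛⬛
⬛⬛⬜⬜⬜⬜⬜❓❓
⬛⬛⬛⬛⬜⬛⬛❓❓
⬛⬛⬛⬛⬜⬛⬛❓❓
❓❓⬛⬛⬜⬛⬛❓❓

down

❓❓❓❓❓❓❓❓❓❓❓❓❓
❓❓❓❓❓❓❓❓❓❓❓❓❓
⬛⬛⬛⬛⬛⬛⬛⬛⬛❓❓❓❓
⬛⬛⬛⬛⬛⬛⬛⬛⬛❓❓❓❓
⬛⬛⬜⬜⬜⬜⬜⬛⬛❓❓❓❓
⬛⬛⬜⬜⬜⬜⬜⬛⬛❓❓❓❓
⬛⬛⬜⬜⬜⬜🔴⬜⬜❓❓❓❓
⬛⬛⬜⬜⬜⬜⬜⬛⬛❓❓❓❓
⬛⬛⬜⬜⬜⬜⬜⬛⬛❓❓❓❓
⬛⬛⬛⬛⬜⬛⬛❓❓❓❓❓❓
⬛⬛⬛⬛⬜⬛⬛❓❓❓❓❓❓
❓❓⬛⬛⬜⬛⬛❓❓❓❓❓❓
❓❓❓❓❓❓❓❓❓❓❓❓❓

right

❓❓❓❓❓❓❓❓❓❓❓❓❓
❓❓❓❓❓❓❓❓❓❓❓❓❓
⬛⬛⬛⬛⬛⬛⬛⬛❓❓❓❓❓
⬛⬛⬛⬛⬛⬛⬛⬛❓❓❓❓❓
⬛⬜⬜⬜⬜⬜⬛⬛⬛❓❓❓❓
⬛⬜⬜⬜⬜⬜⬛⬛⬛❓❓❓❓
⬛⬜⬜⬜⬜⬜🔴⬜⬜❓❓❓❓
⬛⬜⬜⬜⬜⬜⬛⬛⬛❓❓❓❓
⬛⬜⬜⬜⬜⬜⬛⬛⬛❓❓❓❓
⬛⬛⬛⬜⬛⬛❓❓❓❓❓❓❓
⬛⬛⬛⬜⬛⬛❓❓❓❓❓❓❓
❓⬛⬛⬜⬛⬛❓❓❓❓❓❓❓
❓❓❓❓❓❓❓❓❓❓❓❓❓

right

❓❓❓❓❓❓❓❓❓❓❓❓❓
❓❓❓❓❓❓❓❓❓❓❓❓❓
⬛⬛⬛⬛⬛⬛⬛❓❓❓❓❓❓
⬛⬛⬛⬛⬛⬛⬛❓❓❓❓❓❓
⬜⬜⬜⬜⬜⬛⬛⬛⬛❓❓❓❓
⬜⬜⬜⬜⬜⬛⬛⬛⬛❓❓❓❓
⬜⬜⬜⬜⬜⬜🔴⬜⬜❓❓❓❓
⬜⬜⬜⬜⬜⬛⬛⬛⬛❓❓❓❓
⬜⬜⬜⬜⬜⬛⬛⬛⬛❓❓❓❓
⬛⬛⬜⬛⬛❓❓❓❓❓❓❓❓
⬛⬛⬜⬛⬛❓❓❓❓❓❓❓❓
⬛⬛⬜⬛⬛❓❓❓❓❓❓❓❓
❓❓❓❓❓❓❓❓❓❓❓❓❓

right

❓❓❓❓❓❓❓❓❓❓❓❓❓
❓❓❓❓❓❓❓❓❓❓❓❓❓
⬛⬛⬛⬛⬛⬛❓❓❓❓❓❓❓
⬛⬛⬛⬛⬛⬛❓❓❓❓❓❓❓
⬜⬜⬜⬜⬛⬛⬛⬛⬛❓❓❓❓
⬜⬜⬜⬜⬛⬛⬛⬛⬛❓❓❓❓
⬜⬜⬜⬜⬜⬜🔴⬜⬜❓❓❓❓
⬜⬜⬜⬜⬛⬛⬛⬛⬛❓❓❓❓
⬜⬜⬜⬜⬛⬛⬛⬛⬛❓❓❓❓
⬛⬜⬛⬛❓❓❓❓❓❓❓❓❓
⬛⬜⬛⬛❓❓❓❓❓❓❓❓❓
⬛⬜⬛⬛❓❓❓❓❓❓❓❓❓
❓❓❓❓❓❓❓❓❓❓❓❓❓

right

❓❓❓❓❓❓❓❓❓❓❓❓❓
❓❓❓❓❓❓❓❓❓❓❓❓❓
⬛⬛⬛⬛⬛❓❓❓❓❓❓❓❓
⬛⬛⬛⬛⬛❓❓❓❓❓❓❓❓
⬜⬜⬜⬛⬛⬛⬛⬛⬛❓❓❓❓
⬜⬜⬜⬛⬛⬛⬛⬛⬛❓❓❓❓
⬜⬜⬜⬜⬜⬜🔴⬜⬜❓❓❓❓
⬜⬜⬜⬛⬛⬛⬛⬛⬛❓❓❓❓
⬜⬜⬜⬛⬛⬛⬛⬛⬛❓❓❓❓
⬜⬛⬛❓❓❓❓❓❓❓❓❓❓
⬜⬛⬛❓❓❓❓❓❓❓❓❓❓
⬜⬛⬛❓❓❓❓❓❓❓❓❓❓
❓❓❓❓❓❓❓❓❓❓❓❓❓

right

❓❓❓❓❓❓❓❓❓❓❓❓❓
❓❓❓❓❓❓❓❓❓❓❓❓❓
⬛⬛⬛⬛❓❓❓❓❓❓❓❓❓
⬛⬛⬛⬛❓❓❓❓❓❓❓❓❓
⬜⬜⬛⬛⬛⬛⬛⬛⬛❓❓❓❓
⬜⬜⬛⬛⬛⬛⬛⬛⬛❓❓❓❓
⬜⬜⬜⬜⬜⬜🔴⬜⬜❓❓❓❓
⬜⬜⬛⬛⬛⬛⬛⬛⬛❓❓❓❓
⬜⬜⬛⬛⬛⬛⬛⬛⬛❓❓❓❓
⬛⬛❓❓❓❓❓❓❓❓❓❓❓
⬛⬛❓❓❓❓❓❓❓❓❓❓❓
⬛⬛❓❓❓❓❓❓❓❓❓❓❓
❓❓❓❓❓❓❓❓❓❓❓❓❓

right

❓❓❓❓❓❓❓❓❓❓❓❓❓
❓❓❓❓❓❓❓❓❓❓❓❓❓
⬛⬛⬛❓❓❓❓❓❓❓❓❓❓
⬛⬛⬛❓❓❓❓❓❓❓❓❓❓
⬜⬛⬛⬛⬛⬛⬛⬛⬜❓❓❓❓
⬜⬛⬛⬛⬛⬛⬛⬛⬜❓❓❓❓
⬜⬜⬜⬜⬜⬜🔴⬜⬜❓❓❓❓
⬜⬛⬛⬛⬛⬛⬛⬛⬜❓❓❓❓
⬜⬛⬛⬛⬛⬛⬛⬛⬜❓❓❓❓
⬛❓❓❓❓❓❓❓❓❓❓❓❓
⬛❓❓❓❓❓❓❓❓❓❓❓❓
⬛❓❓❓❓❓❓❓❓❓❓❓❓
❓❓❓❓❓❓❓❓❓❓❓❓❓

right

❓❓❓❓❓❓❓❓❓❓❓❓❓
❓❓❓❓❓❓❓❓❓❓❓❓❓
⬛⬛❓❓❓❓❓❓❓❓❓❓❓
⬛⬛❓❓❓❓❓❓❓❓❓❓❓
⬛⬛⬛⬛⬛⬛⬛⬜⬛❓❓❓❓
⬛⬛⬛⬛⬛⬛⬛⬜⬛❓❓❓❓
⬜⬜⬜⬜⬜⬜🔴⬜⬜❓❓❓❓
⬛⬛⬛⬛⬛⬛⬛⬜⬛❓❓❓❓
⬛⬛⬛⬛⬛⬛⬛⬜⬛❓❓❓❓
❓❓❓❓❓❓❓❓❓❓❓❓❓
❓❓❓❓❓❓❓❓❓❓❓❓❓
❓❓❓❓❓❓❓❓❓❓❓❓❓
❓❓❓❓❓❓❓❓❓❓❓❓❓

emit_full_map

⬛⬛⬛⬛⬛⬛⬛⬛⬛❓❓❓❓❓❓❓
⬛⬛⬛⬛⬛⬛⬛⬛⬛❓❓❓❓❓❓❓
⬛⬛⬜⬜⬜⬜⬜⬛⬛⬛⬛⬛⬛⬛⬜⬛
⬛⬛⬜⬜⬜⬜⬜⬛⬛⬛⬛⬛⬛⬛⬜⬛
⬛⬛⬜⬜⬜⬜⬜⬜⬜⬜⬜⬜⬜🔴⬜⬜
⬛⬛⬜⬜⬜⬜⬜⬛⬛⬛⬛⬛⬛⬛⬜⬛
⬛⬛⬜⬜⬜⬜⬜⬛⬛⬛⬛⬛⬛⬛⬜⬛
⬛⬛⬛⬛⬜⬛⬛❓❓❓❓❓❓❓❓❓
⬛⬛⬛⬛⬜⬛⬛❓❓❓❓❓❓❓❓❓
❓❓⬛⬛⬜⬛⬛❓❓❓❓❓❓❓❓❓


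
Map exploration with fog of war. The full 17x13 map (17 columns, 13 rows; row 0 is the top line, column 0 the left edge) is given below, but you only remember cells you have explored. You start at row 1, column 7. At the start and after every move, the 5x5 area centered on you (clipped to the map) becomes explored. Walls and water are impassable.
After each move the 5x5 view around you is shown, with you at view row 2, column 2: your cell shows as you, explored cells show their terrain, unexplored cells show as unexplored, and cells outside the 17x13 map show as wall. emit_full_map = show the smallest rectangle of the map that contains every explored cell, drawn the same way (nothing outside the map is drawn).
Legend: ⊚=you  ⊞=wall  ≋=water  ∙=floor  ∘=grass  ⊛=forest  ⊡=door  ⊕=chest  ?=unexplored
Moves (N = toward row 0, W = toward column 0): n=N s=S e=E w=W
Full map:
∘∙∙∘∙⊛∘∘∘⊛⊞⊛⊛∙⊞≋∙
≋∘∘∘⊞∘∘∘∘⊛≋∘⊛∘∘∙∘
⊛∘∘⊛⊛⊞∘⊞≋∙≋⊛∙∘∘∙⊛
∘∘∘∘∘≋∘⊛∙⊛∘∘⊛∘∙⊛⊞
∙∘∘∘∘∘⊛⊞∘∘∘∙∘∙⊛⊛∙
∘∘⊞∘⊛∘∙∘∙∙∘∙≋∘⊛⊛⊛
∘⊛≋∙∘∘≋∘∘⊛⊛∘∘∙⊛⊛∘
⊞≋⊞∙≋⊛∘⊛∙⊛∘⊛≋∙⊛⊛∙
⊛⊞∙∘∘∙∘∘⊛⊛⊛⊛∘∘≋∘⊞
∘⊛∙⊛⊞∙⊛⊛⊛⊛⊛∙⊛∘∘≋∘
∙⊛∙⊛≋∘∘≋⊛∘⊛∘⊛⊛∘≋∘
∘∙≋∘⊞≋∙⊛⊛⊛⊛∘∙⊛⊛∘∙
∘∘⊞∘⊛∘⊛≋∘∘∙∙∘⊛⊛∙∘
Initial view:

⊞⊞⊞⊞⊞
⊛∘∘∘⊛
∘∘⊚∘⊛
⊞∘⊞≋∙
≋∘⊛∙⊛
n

⊞⊞⊞⊞⊞
⊞⊞⊞⊞⊞
⊛∘⊚∘⊛
∘∘∘∘⊛
⊞∘⊞≋∙

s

⊞⊞⊞⊞⊞
⊛∘∘∘⊛
∘∘⊚∘⊛
⊞∘⊞≋∙
≋∘⊛∙⊛

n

⊞⊞⊞⊞⊞
⊞⊞⊞⊞⊞
⊛∘⊚∘⊛
∘∘∘∘⊛
⊞∘⊞≋∙

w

⊞⊞⊞⊞⊞
⊞⊞⊞⊞⊞
∙⊛⊚∘∘
⊞∘∘∘∘
⊛⊞∘⊞≋


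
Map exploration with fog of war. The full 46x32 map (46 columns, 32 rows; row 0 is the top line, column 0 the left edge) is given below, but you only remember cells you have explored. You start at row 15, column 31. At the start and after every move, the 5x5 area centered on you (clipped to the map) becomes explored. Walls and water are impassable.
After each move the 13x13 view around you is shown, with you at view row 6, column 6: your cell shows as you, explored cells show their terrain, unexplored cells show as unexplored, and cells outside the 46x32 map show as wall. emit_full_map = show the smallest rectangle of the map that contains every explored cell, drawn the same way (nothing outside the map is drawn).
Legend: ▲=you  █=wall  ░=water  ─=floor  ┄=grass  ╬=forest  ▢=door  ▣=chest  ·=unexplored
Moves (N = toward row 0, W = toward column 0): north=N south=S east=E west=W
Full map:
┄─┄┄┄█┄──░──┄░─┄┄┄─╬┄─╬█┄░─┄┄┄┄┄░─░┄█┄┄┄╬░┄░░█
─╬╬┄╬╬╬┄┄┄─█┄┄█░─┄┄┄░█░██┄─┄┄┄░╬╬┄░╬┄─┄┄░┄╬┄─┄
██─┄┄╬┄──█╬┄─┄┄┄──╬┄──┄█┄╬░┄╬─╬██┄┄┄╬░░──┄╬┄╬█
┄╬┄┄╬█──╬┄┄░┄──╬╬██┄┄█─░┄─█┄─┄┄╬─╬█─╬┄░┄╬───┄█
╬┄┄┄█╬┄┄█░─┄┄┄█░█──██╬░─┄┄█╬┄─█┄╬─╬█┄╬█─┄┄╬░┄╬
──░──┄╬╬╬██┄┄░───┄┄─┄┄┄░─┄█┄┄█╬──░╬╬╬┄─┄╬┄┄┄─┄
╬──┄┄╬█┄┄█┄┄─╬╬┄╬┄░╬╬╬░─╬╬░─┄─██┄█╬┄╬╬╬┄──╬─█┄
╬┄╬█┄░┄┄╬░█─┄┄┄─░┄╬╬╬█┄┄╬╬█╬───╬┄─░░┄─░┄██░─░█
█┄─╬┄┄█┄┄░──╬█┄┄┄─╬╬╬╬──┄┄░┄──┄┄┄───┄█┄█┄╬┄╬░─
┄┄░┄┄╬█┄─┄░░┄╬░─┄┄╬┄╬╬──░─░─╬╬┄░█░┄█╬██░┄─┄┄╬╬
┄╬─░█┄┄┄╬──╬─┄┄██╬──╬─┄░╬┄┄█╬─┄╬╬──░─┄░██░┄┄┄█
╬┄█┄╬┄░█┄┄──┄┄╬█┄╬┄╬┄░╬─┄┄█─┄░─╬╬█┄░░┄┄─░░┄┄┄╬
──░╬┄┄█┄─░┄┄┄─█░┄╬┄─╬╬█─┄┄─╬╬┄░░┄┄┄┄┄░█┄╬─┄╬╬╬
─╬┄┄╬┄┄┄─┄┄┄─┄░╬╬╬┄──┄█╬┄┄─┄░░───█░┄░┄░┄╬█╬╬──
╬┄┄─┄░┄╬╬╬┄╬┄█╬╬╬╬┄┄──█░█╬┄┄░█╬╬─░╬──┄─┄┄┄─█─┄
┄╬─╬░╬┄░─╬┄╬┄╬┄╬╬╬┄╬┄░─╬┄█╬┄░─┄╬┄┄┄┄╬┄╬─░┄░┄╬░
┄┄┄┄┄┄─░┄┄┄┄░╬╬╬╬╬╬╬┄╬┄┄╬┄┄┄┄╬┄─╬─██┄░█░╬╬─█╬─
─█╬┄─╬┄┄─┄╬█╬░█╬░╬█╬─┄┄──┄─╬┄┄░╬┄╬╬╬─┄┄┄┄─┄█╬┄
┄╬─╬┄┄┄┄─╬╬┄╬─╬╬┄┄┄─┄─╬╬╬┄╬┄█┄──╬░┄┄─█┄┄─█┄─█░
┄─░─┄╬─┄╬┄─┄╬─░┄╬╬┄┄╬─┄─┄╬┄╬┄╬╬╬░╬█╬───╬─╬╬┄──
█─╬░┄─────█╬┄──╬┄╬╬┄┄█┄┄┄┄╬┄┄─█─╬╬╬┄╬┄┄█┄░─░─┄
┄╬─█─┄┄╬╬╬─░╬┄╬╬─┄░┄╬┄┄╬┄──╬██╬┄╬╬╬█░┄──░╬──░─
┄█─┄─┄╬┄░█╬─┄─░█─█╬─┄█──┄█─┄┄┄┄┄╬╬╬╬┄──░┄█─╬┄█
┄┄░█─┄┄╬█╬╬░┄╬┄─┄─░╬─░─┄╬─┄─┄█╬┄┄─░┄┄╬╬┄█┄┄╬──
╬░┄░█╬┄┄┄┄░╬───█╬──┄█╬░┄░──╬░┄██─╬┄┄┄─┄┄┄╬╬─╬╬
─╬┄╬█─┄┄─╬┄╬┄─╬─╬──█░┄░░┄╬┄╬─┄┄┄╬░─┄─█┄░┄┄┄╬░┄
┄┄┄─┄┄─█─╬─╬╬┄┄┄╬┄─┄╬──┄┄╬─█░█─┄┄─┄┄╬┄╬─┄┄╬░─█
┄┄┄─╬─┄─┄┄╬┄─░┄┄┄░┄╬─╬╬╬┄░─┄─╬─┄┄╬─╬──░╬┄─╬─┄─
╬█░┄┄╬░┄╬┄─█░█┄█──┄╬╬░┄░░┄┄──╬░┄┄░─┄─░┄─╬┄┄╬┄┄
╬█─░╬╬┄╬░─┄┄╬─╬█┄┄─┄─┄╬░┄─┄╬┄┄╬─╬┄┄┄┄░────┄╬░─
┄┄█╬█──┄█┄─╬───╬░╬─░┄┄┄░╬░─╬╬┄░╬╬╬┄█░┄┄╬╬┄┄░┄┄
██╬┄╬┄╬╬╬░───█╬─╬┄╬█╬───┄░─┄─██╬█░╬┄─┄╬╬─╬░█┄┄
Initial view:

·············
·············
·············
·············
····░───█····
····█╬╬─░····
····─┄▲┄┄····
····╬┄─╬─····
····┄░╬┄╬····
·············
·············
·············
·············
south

·············
·············
·············
····░───█····
····█╬╬─░····
····─┄╬┄┄····
····╬┄▲╬─····
····┄░╬┄╬····
····┄──╬░····
·············
·············
·············
·············

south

·············
·············
····░───█····
····█╬╬─░····
····─┄╬┄┄····
····╬┄─╬─····
····┄░▲┄╬····
····┄──╬░····
····╬╬╬░╬····
·············
·············
·············
·············

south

·············
····░───█····
····█╬╬─░····
····─┄╬┄┄····
····╬┄─╬─····
····┄░╬┄╬····
····┄─▲╬░····
····╬╬╬░╬····
····─█─╬╬····
·············
·············
·············
·············

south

····░───█····
····█╬╬─░····
····─┄╬┄┄····
····╬┄─╬─····
····┄░╬┄╬····
····┄──╬░····
····╬╬▲░╬····
····─█─╬╬····
····█╬┄╬╬····
·············
·············
·············
·············

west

·····░───█···
·····█╬╬─░···
·····─┄╬┄┄···
·····╬┄─╬─···
····┄┄░╬┄╬···
····█┄──╬░···
····┄╬▲╬░╬···
····┄─█─╬╬···
····██╬┄╬╬···
·············
·············
·············
·············

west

······░───█··
······█╬╬─░··
······─┄╬┄┄··
······╬┄─╬─··
····╬┄┄░╬┄╬··
····┄█┄──╬░··
····╬┄▲╬╬░╬··
····┄┄─█─╬╬··
····╬██╬┄╬╬··
·············
·············
·············
·············

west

·······░───█·
·······█╬╬─░·
·······─┄╬┄┄·
·······╬┄─╬─·
····─╬┄┄░╬┄╬·
····╬┄█┄──╬░·
····┄╬▲╬╬╬░╬·
····╬┄┄─█─╬╬·
····─╬██╬┄╬╬·
·············
·············
·············
·············

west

········░───█
········█╬╬─░
········─┄╬┄┄
········╬┄─╬─
····┄─╬┄┄░╬┄╬
····┄╬┄█┄──╬░
····╬┄▲┄╬╬╬░╬
····┄╬┄┄─█─╬╬
····──╬██╬┄╬╬
·············
·············
·············
·············

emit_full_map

····░───█
····█╬╬─░
····─┄╬┄┄
····╬┄─╬─
┄─╬┄┄░╬┄╬
┄╬┄█┄──╬░
╬┄▲┄╬╬╬░╬
┄╬┄┄─█─╬╬
──╬██╬┄╬╬

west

·········░───
·········█╬╬─
·········─┄╬┄
·········╬┄─╬
····─┄─╬┄┄░╬┄
····╬┄╬┄█┄──╬
····┄╬▲╬┄╬╬╬░
····┄┄╬┄┄─█─╬
····┄──╬██╬┄╬
·············
·············
·············
·············

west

··········░──
··········█╬╬
··········─┄╬
··········╬┄─
····──┄─╬┄┄░╬
····╬╬┄╬┄█┄──
····─┄▲┄╬┄╬╬╬
····┄┄┄╬┄┄─█─
····╬┄──╬██╬┄
·············
·············
·············
·············

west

···········░─
···········█╬
···········─┄
···········╬┄
····┄──┄─╬┄┄░
····╬╬╬┄╬┄█┄─
····┄─▲╬┄╬┄╬╬
····┄┄┄┄╬┄┄─█
····┄╬┄──╬██╬
·············
·············
·············
·············

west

············░
············█
············─
············╬
····┄┄──┄─╬┄┄
····─╬╬╬┄╬┄█┄
····─┄▲┄╬┄╬┄╬
····█┄┄┄┄╬┄┄─
····┄┄╬┄──╬██
·············
·············
·············
·············

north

·············
············░
············█
············─
····╬┄┄╬┄···╬
····┄┄──┄─╬┄┄
····─╬▲╬┄╬┄█┄
····─┄─┄╬┄╬┄╬
····█┄┄┄┄╬┄┄─
····┄┄╬┄──╬██
·············
·············
·············

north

·············
·············
············░
············█
····░─╬┄█···─
····╬┄┄╬┄···╬
····┄┄▲─┄─╬┄┄
····─╬╬╬┄╬┄█┄
····─┄─┄╬┄╬┄╬
····█┄┄┄┄╬┄┄─
····┄┄╬┄──╬██
·············
·············

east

·············
·············
···········░─
···········█╬
···░─╬┄█╬··─┄
···╬┄┄╬┄┄··╬┄
···┄┄─▲┄─╬┄┄░
···─╬╬╬┄╬┄█┄─
···─┄─┄╬┄╬┄╬╬
···█┄┄┄┄╬┄┄─█
···┄┄╬┄──╬██╬
·············
·············

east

·············
·············
··········░──
··········█╬╬
··░─╬┄█╬┄·─┄╬
··╬┄┄╬┄┄┄·╬┄─
··┄┄──▲─╬┄┄░╬
··─╬╬╬┄╬┄█┄──
··─┄─┄╬┄╬┄╬╬╬
··█┄┄┄┄╬┄┄─█─
··┄┄╬┄──╬██╬┄
·············
·············

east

·············
·············
·········░───
·········█╬╬─
·░─╬┄█╬┄░─┄╬┄
·╬┄┄╬┄┄┄┄╬┄─╬
·┄┄──┄▲╬┄┄░╬┄
·─╬╬╬┄╬┄█┄──╬
·─┄─┄╬┄╬┄╬╬╬░
·█┄┄┄┄╬┄┄─█─╬
·┄┄╬┄──╬██╬┄╬
·············
·············

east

·············
·············
········░───█
········█╬╬─░
░─╬┄█╬┄░─┄╬┄┄
╬┄┄╬┄┄┄┄╬┄─╬─
┄┄──┄─▲┄┄░╬┄╬
─╬╬╬┄╬┄█┄──╬░
─┄─┄╬┄╬┄╬╬╬░╬
█┄┄┄┄╬┄┄─█─╬╬
┄┄╬┄──╬██╬┄╬╬
·············
·············

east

·············
·············
·······░───█·
·······█╬╬─░·
─╬┄█╬┄░─┄╬┄┄·
┄┄╬┄┄┄┄╬┄─╬─·
┄──┄─╬▲┄░╬┄╬·
╬╬╬┄╬┄█┄──╬░·
┄─┄╬┄╬┄╬╬╬░╬·
┄┄┄┄╬┄┄─█─╬╬·
┄╬┄──╬██╬┄╬╬·
·············
·············

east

·············
·············
······░───█··
······█╬╬─░··
╬┄█╬┄░─┄╬┄┄··
┄╬┄┄┄┄╬┄─╬─··
──┄─╬┄▲░╬┄╬··
╬╬┄╬┄█┄──╬░··
─┄╬┄╬┄╬╬╬░╬··
┄┄┄╬┄┄─█─╬╬··
╬┄──╬██╬┄╬╬··
·············
·············

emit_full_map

········░───█
········█╬╬─░
░─╬┄█╬┄░─┄╬┄┄
╬┄┄╬┄┄┄┄╬┄─╬─
┄┄──┄─╬┄▲░╬┄╬
─╬╬╬┄╬┄█┄──╬░
─┄─┄╬┄╬┄╬╬╬░╬
█┄┄┄┄╬┄┄─█─╬╬
┄┄╬┄──╬██╬┄╬╬
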